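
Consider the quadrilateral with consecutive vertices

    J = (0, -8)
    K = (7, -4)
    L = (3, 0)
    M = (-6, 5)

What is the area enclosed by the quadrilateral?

65.5

Apply Gauss's area formula: 2A = Σ (x_i·y_{i+1} − x_{i+1}·y_i), indices taken mod 4.
J→K: (0)(-4) − (7)(-8) = 56
K→L: (7)(0) − (3)(-4) = 12
L→M: (3)(5) − (-6)(0) = 15
M→J: (-6)(-8) − (0)(5) = 48
Σ = 131
Area = |Σ|/2 = 65.5.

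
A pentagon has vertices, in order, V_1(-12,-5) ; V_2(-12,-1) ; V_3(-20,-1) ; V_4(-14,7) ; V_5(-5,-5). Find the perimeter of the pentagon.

44

|V_1V_2| = √((0)² + (4)²) = √16 = 4
|V_2V_3| = √((-8)² + (0)²) = √64 = 8
|V_3V_4| = √((6)² + (8)²) = √100 = 10
|V_4V_5| = √((9)² + (-12)²) = √225 = 15
|V_5V_1| = √((-7)² + (0)²) = √49 = 7
Perimeter = 4 + 8 + 10 + 15 + 7 = 44.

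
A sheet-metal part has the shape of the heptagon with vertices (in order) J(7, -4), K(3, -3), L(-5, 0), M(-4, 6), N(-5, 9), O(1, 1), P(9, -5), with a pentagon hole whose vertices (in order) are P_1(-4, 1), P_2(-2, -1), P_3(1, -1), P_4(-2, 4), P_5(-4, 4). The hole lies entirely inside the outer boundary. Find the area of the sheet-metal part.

Outer boundary:
Apply the surveyor's formula: 2A = Σ (x_i·y_{i+1} − x_{i+1}·y_i), indices taken mod 7.
Σ = (-9) + (-15) + (-30) + (-6) + (-14) + (-14) + (-1) = -89
Area = |Σ|/2 = 44.5.
Hole:
Apply the shoelace formula: 2A = Σ (x_i·y_{i+1} − x_{i+1}·y_i), indices taken mod 5.
Σ = (6) + (3) + (2) + (8) + (12) = 31
Area = |Σ|/2 = 15.5.
Net area = 44.5 − 15.5 = 29.

29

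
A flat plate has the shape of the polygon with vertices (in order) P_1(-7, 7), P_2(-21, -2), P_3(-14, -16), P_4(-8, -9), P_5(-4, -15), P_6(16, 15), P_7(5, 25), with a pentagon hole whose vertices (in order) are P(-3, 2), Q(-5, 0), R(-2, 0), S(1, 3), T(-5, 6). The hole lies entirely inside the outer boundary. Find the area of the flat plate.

Outer boundary:
Apply the surveyor's formula: 2A = Σ (x_i·y_{i+1} − x_{i+1}·y_i), indices taken mod 7.
Σ = (161) + (308) + (-2) + (84) + (180) + (325) + (210) = 1266
Area = |Σ|/2 = 633.
Hole:
Apply the shoelace (surveyor's) formula: 2A = Σ (x_i·y_{i+1} − x_{i+1}·y_i), indices taken mod 5.
Σ = (10) + (0) + (-6) + (21) + (8) = 33
Area = |Σ|/2 = 16.5.
Net area = 633 − 16.5 = 616.5.

616.5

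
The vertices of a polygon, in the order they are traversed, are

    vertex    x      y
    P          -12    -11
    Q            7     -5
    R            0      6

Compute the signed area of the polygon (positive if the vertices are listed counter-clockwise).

125.5

Apply the surveyor's formula: 2A = Σ (x_i·y_{i+1} − x_{i+1}·y_i), indices taken mod 3.
Σ = (137) + (42) + (72) = 251
Signed area = Σ/2 = 125.5 (positive ⇒ counter-clockwise traversal).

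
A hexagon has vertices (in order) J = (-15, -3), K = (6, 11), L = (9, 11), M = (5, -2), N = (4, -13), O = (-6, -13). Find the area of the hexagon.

J→K: (-15)(11) − (6)(-3) = -147
K→L: (6)(11) − (9)(11) = -33
L→M: (9)(-2) − (5)(11) = -73
M→N: (5)(-13) − (4)(-2) = -57
N→O: (4)(-13) − (-6)(-13) = -130
O→J: (-6)(-3) − (-15)(-13) = -177
Σ = -617
Area = |Σ|/2 = 308.5.

308.5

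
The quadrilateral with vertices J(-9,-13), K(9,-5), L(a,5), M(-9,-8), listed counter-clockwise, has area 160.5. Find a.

-8

Write out the shoelace sum; only the two edges meeting at L involve a:
2·Area = [(9·5 − a·(-5)) + (a·(-8) − (-9)·5)] + 207
       = -3·a + 297 = 321
⇒ a = -8.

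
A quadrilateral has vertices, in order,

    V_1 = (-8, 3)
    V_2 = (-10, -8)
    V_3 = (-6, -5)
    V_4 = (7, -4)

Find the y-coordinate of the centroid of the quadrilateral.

-127/54

Apply the surveyor's formula. First the cross-terms c_i = x_i·y_{i+1} − x_{i+1}·y_i:
  94, 2, 59, -11  ⇒  2A = 144, A = 72.
Then Σ (y_i + y_{i+1})·c_i = -1016, so ȳ = -1016 / (6·72) = -127/54.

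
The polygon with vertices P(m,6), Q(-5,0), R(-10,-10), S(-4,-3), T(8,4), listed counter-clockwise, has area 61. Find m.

1

Write out the shoelace sum; only the two edges meeting at P involve m:
2·Area = [(8·6 − m·4) + (m·0 − (-5)·6)] + 48
       = -4·m + 126 = 122
⇒ m = 1.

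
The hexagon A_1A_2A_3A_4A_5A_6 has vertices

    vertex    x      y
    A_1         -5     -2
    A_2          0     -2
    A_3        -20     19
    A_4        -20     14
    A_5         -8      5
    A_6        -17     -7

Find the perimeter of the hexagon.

|A_1A_2| = √((5)² + (0)²) = √25 = 5
|A_2A_3| = √((-20)² + (21)²) = √841 = 29
|A_3A_4| = √((0)² + (-5)²) = √25 = 5
|A_4A_5| = √((12)² + (-9)²) = √225 = 15
|A_5A_6| = √((-9)² + (-12)²) = √225 = 15
|A_6A_1| = √((12)² + (5)²) = √169 = 13
Perimeter = 5 + 29 + 5 + 15 + 15 + 13 = 82.

82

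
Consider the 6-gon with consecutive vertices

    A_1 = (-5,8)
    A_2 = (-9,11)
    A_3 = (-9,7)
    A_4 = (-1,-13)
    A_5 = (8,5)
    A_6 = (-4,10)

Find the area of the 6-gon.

Σ = (17) + (36) + (124) + (99) + (100) + (18) = 394
Area = |Σ|/2 = 197.

197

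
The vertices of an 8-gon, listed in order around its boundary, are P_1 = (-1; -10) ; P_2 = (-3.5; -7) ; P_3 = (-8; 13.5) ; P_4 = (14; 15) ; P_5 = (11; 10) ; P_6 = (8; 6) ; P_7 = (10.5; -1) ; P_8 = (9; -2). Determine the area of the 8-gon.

327.125

Apply the shoelace formula: 2A = Σ (x_i·y_{i+1} − x_{i+1}·y_i), indices taken mod 8.
Cross-terms: -28, -103.25, -309, -25, -14, -71, -12, -92  ⇒  Σ = -654.25
Area = |Σ|/2 = 327.125.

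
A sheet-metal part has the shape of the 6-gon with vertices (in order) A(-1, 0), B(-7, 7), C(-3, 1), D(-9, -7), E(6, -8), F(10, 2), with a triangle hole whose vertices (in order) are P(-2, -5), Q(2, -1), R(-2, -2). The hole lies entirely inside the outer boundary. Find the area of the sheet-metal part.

Outer boundary:
Apply the surveyor's formula: 2A = Σ (x_i·y_{i+1} − x_{i+1}·y_i), indices taken mod 6.
Cross-terms: -7, 14, 30, 114, 92, 2  ⇒  Σ = 245
Area = |Σ|/2 = 122.5.
Hole:
Apply the shoelace formula: 2A = Σ (x_i·y_{i+1} − x_{i+1}·y_i), indices taken mod 3.
Σ = (12) + (-6) + (6) = 12
Area = |Σ|/2 = 6.
Net area = 122.5 − 6 = 116.5.

116.5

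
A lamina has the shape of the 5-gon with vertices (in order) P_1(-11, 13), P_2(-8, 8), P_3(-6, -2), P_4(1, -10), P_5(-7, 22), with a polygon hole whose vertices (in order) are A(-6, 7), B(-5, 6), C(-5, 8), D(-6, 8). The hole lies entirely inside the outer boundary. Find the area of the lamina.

Outer boundary:
Apply the surveyor's formula: 2A = Σ (x_i·y_{i+1} − x_{i+1}·y_i), indices taken mod 5.
Σ = (16) + (64) + (62) + (-48) + (151) = 245
Area = |Σ|/2 = 122.5.
Hole:
Cross-terms: -1, -10, 8, 6  ⇒  Σ = 3
Area = |Σ|/2 = 1.5.
Net area = 122.5 − 1.5 = 121.

121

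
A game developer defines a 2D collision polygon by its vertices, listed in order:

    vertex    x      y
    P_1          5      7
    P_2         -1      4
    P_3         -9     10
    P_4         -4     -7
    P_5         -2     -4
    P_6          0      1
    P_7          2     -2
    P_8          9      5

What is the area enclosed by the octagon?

110

Apply the shoelace formula: 2A = Σ (x_i·y_{i+1} − x_{i+1}·y_i), indices taken mod 8.
Cross-terms: 27, 26, 103, 2, -2, -2, 28, 38  ⇒  Σ = 220
Area = |Σ|/2 = 110.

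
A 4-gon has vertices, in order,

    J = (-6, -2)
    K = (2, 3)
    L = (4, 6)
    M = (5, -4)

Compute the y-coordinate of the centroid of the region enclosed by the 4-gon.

Apply the shoelace (surveyor's) formula. First the cross-terms c_i = x_i·y_{i+1} − x_{i+1}·y_i:
  -14, 0, -46, -34  ⇒  2A = -94, A = -47.
Then Σ (y_i + y_{i+1})·c_i = 98, so ȳ = 98 / (6·(-47)) = -49/141.

-49/141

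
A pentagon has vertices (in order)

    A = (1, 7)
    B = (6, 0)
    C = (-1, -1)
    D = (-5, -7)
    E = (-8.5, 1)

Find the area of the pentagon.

85.5

A→B: (1)(0) − (6)(7) = -42
B→C: (6)(-1) − (-1)(0) = -6
C→D: (-1)(-7) − (-5)(-1) = 2
D→E: (-5)(1) − (-8.5)(-7) = -64.5
E→A: (-8.5)(7) − (1)(1) = -60.5
Σ = -171
Area = |Σ|/2 = 85.5.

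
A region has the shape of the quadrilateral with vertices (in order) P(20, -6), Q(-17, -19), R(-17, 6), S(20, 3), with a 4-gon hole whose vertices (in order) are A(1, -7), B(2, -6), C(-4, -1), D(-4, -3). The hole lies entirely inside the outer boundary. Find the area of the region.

Outer boundary:
Apply the surveyor's formula: 2A = Σ (x_i·y_{i+1} − x_{i+1}·y_i), indices taken mod 4.
Cross-terms: -482, -425, -171, -180  ⇒  Σ = -1258
Area = |Σ|/2 = 629.
Hole:
Cross-terms: 8, -26, 8, 31  ⇒  Σ = 21
Area = |Σ|/2 = 10.5.
Net area = 629 − 10.5 = 618.5.

618.5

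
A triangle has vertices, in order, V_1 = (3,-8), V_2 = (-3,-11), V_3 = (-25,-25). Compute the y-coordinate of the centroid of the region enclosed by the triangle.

Apply Gauss's area formula. First the cross-terms c_i = x_i·y_{i+1} − x_{i+1}·y_i:
  -57, -200, 275  ⇒  2A = 18, A = 9.
Then Σ (y_i + y_{i+1})·c_i = -792, so ȳ = -792 / (6·9) = -44/3.

-44/3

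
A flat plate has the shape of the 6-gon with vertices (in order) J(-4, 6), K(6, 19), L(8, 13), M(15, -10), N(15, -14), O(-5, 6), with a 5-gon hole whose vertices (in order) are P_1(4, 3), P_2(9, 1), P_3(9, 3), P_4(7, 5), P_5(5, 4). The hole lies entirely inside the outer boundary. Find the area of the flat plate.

243

Outer boundary:
J→K: (-4)(19) − (6)(6) = -112
K→L: (6)(13) − (8)(19) = -74
L→M: (8)(-10) − (15)(13) = -275
M→N: (15)(-14) − (15)(-10) = -60
N→O: (15)(6) − (-5)(-14) = 20
O→J: (-5)(6) − (-4)(6) = -6
Σ = -507
Area = |Σ|/2 = 253.5.
Hole:
Apply the surveyor's formula: 2A = Σ (x_i·y_{i+1} − x_{i+1}·y_i), indices taken mod 5.
Cross-terms: -23, 18, 24, 3, -1  ⇒  Σ = 21
Area = |Σ|/2 = 10.5.
Net area = 253.5 − 10.5 = 243.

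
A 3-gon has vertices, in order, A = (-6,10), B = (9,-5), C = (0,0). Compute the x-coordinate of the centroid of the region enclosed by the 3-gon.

Apply the shoelace (surveyor's) formula. First the cross-terms c_i = x_i·y_{i+1} − x_{i+1}·y_i:
  -60, 0, 0  ⇒  2A = -60, A = -30.
Then Σ (x_i + x_{i+1})·c_i = -180, so x̄ = -180 / (6·(-30)) = 1.

1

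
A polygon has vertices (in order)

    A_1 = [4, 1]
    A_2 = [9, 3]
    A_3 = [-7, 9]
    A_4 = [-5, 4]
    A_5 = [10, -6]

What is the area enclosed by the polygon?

73

Apply the shoelace (surveyor's) formula: 2A = Σ (x_i·y_{i+1} − x_{i+1}·y_i), indices taken mod 5.
Cross-terms: 3, 102, 17, -10, 34  ⇒  Σ = 146
Area = |Σ|/2 = 73.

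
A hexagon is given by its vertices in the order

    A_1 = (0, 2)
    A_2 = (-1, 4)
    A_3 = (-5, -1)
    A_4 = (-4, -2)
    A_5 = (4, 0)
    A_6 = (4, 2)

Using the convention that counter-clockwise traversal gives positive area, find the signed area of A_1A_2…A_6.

26.5

Apply the shoelace formula: 2A = Σ (x_i·y_{i+1} − x_{i+1}·y_i), indices taken mod 6.
Σ = (2) + (21) + (6) + (8) + (8) + (8) = 53
Signed area = Σ/2 = 26.5 (positive ⇒ counter-clockwise traversal).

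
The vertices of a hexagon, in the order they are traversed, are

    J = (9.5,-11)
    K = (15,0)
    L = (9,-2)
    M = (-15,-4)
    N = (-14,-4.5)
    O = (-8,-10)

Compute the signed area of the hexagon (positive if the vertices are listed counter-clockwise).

183.75

Apply Gauss's area formula: 2A = Σ (x_i·y_{i+1} − x_{i+1}·y_i), indices taken mod 6.
Cross-terms: 165, -30, -66, 11.5, 104, 183  ⇒  Σ = 367.5
Signed area = Σ/2 = 183.75 (positive ⇒ counter-clockwise traversal).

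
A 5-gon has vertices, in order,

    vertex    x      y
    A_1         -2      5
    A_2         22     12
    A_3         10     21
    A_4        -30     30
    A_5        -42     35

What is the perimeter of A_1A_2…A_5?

144

|A_1A_2| = √((24)² + (7)²) = √625 = 25
|A_2A_3| = √((-12)² + (9)²) = √225 = 15
|A_3A_4| = √((-40)² + (9)²) = √1681 = 41
|A_4A_5| = √((-12)² + (5)²) = √169 = 13
|A_5A_1| = √((40)² + (-30)²) = √2500 = 50
Perimeter = 25 + 15 + 41 + 13 + 50 = 144.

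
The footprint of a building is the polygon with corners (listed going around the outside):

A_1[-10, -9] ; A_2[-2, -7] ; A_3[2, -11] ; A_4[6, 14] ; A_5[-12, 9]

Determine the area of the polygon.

301

Apply the shoelace (surveyor's) formula: 2A = Σ (x_i·y_{i+1} − x_{i+1}·y_i), indices taken mod 5.
Σ = (52) + (36) + (94) + (222) + (198) = 602
Area = |Σ|/2 = 301.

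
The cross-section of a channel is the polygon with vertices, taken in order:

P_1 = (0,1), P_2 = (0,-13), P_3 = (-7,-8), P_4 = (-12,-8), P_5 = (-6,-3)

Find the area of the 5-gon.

74.5

Apply the shoelace (surveyor's) formula: 2A = Σ (x_i·y_{i+1} − x_{i+1}·y_i), indices taken mod 5.
P_1→P_2: (0)(-13) − (0)(1) = 0
P_2→P_3: (0)(-8) − (-7)(-13) = -91
P_3→P_4: (-7)(-8) − (-12)(-8) = -40
P_4→P_5: (-12)(-3) − (-6)(-8) = -12
P_5→P_1: (-6)(1) − (0)(-3) = -6
Σ = -149
Area = |Σ|/2 = 74.5.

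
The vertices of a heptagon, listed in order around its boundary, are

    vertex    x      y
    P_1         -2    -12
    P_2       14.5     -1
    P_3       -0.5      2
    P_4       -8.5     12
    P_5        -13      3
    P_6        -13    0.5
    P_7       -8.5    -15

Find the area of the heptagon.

324.875

Apply the shoelace formula: 2A = Σ (x_i·y_{i+1} − x_{i+1}·y_i), indices taken mod 7.
Σ = (176) + (28.5) + (11) + (130.5) + (32.5) + (199.25) + (72) = 649.75
Area = |Σ|/2 = 324.875.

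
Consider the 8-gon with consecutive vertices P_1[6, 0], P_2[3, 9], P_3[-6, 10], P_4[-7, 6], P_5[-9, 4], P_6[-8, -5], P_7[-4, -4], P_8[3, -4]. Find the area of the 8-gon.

Apply Gauss's area formula: 2A = Σ (x_i·y_{i+1} − x_{i+1}·y_i), indices taken mod 8.
P_1→P_2: (6)(9) − (3)(0) = 54
P_2→P_3: (3)(10) − (-6)(9) = 84
P_3→P_4: (-6)(6) − (-7)(10) = 34
P_4→P_5: (-7)(4) − (-9)(6) = 26
P_5→P_6: (-9)(-5) − (-8)(4) = 77
P_6→P_7: (-8)(-4) − (-4)(-5) = 12
P_7→P_8: (-4)(-4) − (3)(-4) = 28
P_8→P_1: (3)(0) − (6)(-4) = 24
Σ = 339
Area = |Σ|/2 = 169.5.

169.5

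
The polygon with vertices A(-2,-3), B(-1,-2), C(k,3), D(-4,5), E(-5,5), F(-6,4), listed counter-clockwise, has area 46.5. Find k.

The doubled signed area Σ (x_i y_{i+1} − x_{i+1} y_i) is linear in k.
With k=0 it equals 51; the coefficient of k is 7 (from the two edges through C).
So 7·k + 51 = 2·46.5 = 93 ⇒ k = 6.

6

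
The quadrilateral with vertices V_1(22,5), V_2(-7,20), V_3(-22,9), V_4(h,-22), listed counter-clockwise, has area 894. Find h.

8

The doubled signed area Σ (x_i y_{i+1} − x_{i+1} y_i) is linear in h.
With h=0 it equals 1820; the coefficient of h is -4 (from the two edges through V_4).
So -4·h + 1820 = 2·894 = 1788 ⇒ h = 8.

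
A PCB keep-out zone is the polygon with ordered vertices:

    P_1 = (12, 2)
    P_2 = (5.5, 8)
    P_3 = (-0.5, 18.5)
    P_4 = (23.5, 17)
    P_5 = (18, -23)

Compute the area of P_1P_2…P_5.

393.5

Apply the shoelace (surveyor's) formula: 2A = Σ (x_i·y_{i+1} − x_{i+1}·y_i), indices taken mod 5.
Σ = (85) + (105.75) + (-443.25) + (-846.5) + (312) = -787
Area = |Σ|/2 = 393.5.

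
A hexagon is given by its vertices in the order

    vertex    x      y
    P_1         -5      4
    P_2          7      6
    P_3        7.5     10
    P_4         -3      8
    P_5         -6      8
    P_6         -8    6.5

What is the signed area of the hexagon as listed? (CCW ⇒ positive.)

Apply the shoelace formula: 2A = Σ (x_i·y_{i+1} − x_{i+1}·y_i), indices taken mod 6.
P_1→P_2: (-5)(6) − (7)(4) = -58
P_2→P_3: (7)(10) − (7.5)(6) = 25
P_3→P_4: (7.5)(8) − (-3)(10) = 90
P_4→P_5: (-3)(8) − (-6)(8) = 24
P_5→P_6: (-6)(6.5) − (-8)(8) = 25
P_6→P_1: (-8)(4) − (-5)(6.5) = 0.5
Σ = 106.5
Signed area = Σ/2 = 53.25 (positive ⇒ counter-clockwise traversal).

53.25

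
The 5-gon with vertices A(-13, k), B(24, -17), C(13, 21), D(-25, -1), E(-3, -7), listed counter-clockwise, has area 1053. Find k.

-21

Write out the shoelace sum; only the two edges meeting at A involve k:
2·Area = [((-3)·k − (-13)·(-7)) + ((-13)·(-17) − 24·k)] + 1409
       = -27·k + 1539 = 2106
⇒ k = -21.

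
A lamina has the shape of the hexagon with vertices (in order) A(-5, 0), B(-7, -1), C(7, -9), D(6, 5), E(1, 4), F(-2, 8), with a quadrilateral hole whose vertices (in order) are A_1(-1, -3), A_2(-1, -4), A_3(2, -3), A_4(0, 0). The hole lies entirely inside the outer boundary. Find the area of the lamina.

113.5

Outer boundary:
Apply the surveyor's formula: 2A = Σ (x_i·y_{i+1} − x_{i+1}·y_i), indices taken mod 6.
Cross-terms: 5, 70, 89, 19, 16, 40  ⇒  Σ = 239
Area = |Σ|/2 = 119.5.
Hole:
Apply Gauss's area formula: 2A = Σ (x_i·y_{i+1} − x_{i+1}·y_i), indices taken mod 4.
Cross-terms: 1, 11, 0, 0  ⇒  Σ = 12
Area = |Σ|/2 = 6.
Net area = 119.5 − 6 = 113.5.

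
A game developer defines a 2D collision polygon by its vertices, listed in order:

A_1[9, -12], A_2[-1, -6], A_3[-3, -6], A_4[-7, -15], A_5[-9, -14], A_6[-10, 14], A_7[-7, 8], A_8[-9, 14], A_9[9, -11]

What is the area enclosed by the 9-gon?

211

Σ = (-66) + (-12) + (3) + (-37) + (-266) + (18) + (-26) + (-27) + (-9) = -422
Area = |Σ|/2 = 211.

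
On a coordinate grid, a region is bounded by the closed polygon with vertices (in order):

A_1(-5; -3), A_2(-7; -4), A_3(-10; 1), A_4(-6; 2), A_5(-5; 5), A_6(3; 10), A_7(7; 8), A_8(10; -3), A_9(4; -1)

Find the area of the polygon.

Apply the surveyor's formula: 2A = Σ (x_i·y_{i+1} − x_{i+1}·y_i), indices taken mod 9.
Σ = (-1) + (-47) + (-14) + (-20) + (-65) + (-46) + (-101) + (2) + (-17) = -309
Area = |Σ|/2 = 154.5.

154.5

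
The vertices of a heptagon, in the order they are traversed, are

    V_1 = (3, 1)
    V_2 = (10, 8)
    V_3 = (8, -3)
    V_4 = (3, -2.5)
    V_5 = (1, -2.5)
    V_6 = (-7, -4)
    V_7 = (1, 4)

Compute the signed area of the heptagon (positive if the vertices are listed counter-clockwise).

Apply the surveyor's formula: 2A = Σ (x_i·y_{i+1} − x_{i+1}·y_i), indices taken mod 7.
Cross-terms: 14, -94, -11, -5, -21.5, -24, -11  ⇒  Σ = -152.5
Signed area = Σ/2 = -76.25 (negative ⇒ clockwise traversal).

-76.25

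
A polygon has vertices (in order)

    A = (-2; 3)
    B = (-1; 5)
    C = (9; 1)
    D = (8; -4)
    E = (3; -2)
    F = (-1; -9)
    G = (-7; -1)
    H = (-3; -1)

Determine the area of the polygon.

Apply Gauss's area formula: 2A = Σ (x_i·y_{i+1} − x_{i+1}·y_i), indices taken mod 8.
Σ = (-7) + (-46) + (-44) + (-4) + (-29) + (-62) + (4) + (-11) = -199
Area = |Σ|/2 = 99.5.

99.5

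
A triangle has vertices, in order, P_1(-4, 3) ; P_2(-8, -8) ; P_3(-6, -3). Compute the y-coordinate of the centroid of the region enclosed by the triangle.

-8/3

Apply the shoelace formula. First the cross-terms c_i = x_i·y_{i+1} − x_{i+1}·y_i:
  56, -24, -30  ⇒  2A = 2, A = 1.
Then Σ (y_i + y_{i+1})·c_i = -16, so ȳ = -16 / (6·1) = -8/3.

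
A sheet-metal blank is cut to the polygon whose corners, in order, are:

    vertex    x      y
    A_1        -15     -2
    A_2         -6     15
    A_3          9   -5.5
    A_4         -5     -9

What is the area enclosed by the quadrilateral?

Cross-terms: -237, -102, -108.5, -125  ⇒  Σ = -572.5
Area = |Σ|/2 = 286.25.

286.25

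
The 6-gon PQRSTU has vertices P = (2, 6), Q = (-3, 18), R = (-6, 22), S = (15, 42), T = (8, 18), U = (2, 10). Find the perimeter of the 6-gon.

86

|PQ| = √((-5)² + (12)²) = √169 = 13
|QR| = √((-3)² + (4)²) = √25 = 5
|RS| = √((21)² + (20)²) = √841 = 29
|ST| = √((-7)² + (-24)²) = √625 = 25
|TU| = √((-6)² + (-8)²) = √100 = 10
|UP| = √((0)² + (-4)²) = √16 = 4
Perimeter = 13 + 5 + 29 + 25 + 10 + 4 = 86.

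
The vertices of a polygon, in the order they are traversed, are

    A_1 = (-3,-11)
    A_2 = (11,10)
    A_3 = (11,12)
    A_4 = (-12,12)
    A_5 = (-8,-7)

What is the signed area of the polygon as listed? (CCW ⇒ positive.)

318

Apply the shoelace formula: 2A = Σ (x_i·y_{i+1} − x_{i+1}·y_i), indices taken mod 5.
Cross-terms: 91, 22, 276, 180, 67  ⇒  Σ = 636
Signed area = Σ/2 = 318 (positive ⇒ counter-clockwise traversal).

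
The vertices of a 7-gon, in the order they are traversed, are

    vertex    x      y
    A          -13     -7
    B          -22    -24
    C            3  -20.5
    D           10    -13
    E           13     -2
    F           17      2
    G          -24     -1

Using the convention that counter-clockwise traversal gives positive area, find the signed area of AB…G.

621

Apply the shoelace (surveyor's) formula: 2A = Σ (x_i·y_{i+1} − x_{i+1}·y_i), indices taken mod 7.
Σ = (158) + (523) + (166) + (149) + (60) + (31) + (155) = 1242
Signed area = Σ/2 = 621 (positive ⇒ counter-clockwise traversal).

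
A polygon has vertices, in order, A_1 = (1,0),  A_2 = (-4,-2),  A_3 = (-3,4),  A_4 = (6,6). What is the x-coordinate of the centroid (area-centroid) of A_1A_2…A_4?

1/27

Apply the shoelace (surveyor's) formula. First the cross-terms c_i = x_i·y_{i+1} − x_{i+1}·y_i:
  -2, -22, -42, -6  ⇒  2A = -72, A = -36.
Then Σ (x_i + x_{i+1})·c_i = -8, so x̄ = -8 / (6·(-36)) = 1/27.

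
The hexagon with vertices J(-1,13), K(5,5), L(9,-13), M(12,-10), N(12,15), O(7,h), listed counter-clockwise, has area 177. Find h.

Write out the shoelace sum; only the two edges meeting at O involve h:
2·Area = [(12·h − 7·15) + (7·13 − (-1)·h)] + 186
       = 13·h + 172 = 354
⇒ h = 14.

14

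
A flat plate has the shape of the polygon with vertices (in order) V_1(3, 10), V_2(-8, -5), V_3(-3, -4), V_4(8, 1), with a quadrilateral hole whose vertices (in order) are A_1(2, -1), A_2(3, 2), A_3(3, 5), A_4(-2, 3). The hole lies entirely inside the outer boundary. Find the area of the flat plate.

78.5

Outer boundary:
V_1→V_2: (3)(-5) − (-8)(10) = 65
V_2→V_3: (-8)(-4) − (-3)(-5) = 17
V_3→V_4: (-3)(1) − (8)(-4) = 29
V_4→V_1: (8)(10) − (3)(1) = 77
Σ = 188
Area = |Σ|/2 = 94.
Hole:
Apply Gauss's area formula: 2A = Σ (x_i·y_{i+1} − x_{i+1}·y_i), indices taken mod 4.
Cross-terms: 7, 9, 19, -4  ⇒  Σ = 31
Area = |Σ|/2 = 15.5.
Net area = 94 − 15.5 = 78.5.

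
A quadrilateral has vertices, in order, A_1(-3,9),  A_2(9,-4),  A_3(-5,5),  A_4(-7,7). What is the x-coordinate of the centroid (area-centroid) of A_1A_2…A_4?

Apply Gauss's area formula. First the cross-terms c_i = x_i·y_{i+1} − x_{i+1}·y_i:
  -69, 25, 0, -42  ⇒  2A = -86, A = -43.
Then Σ (x_i + x_{i+1})·c_i = 106, so x̄ = 106 / (6·(-43)) = -53/129.

-53/129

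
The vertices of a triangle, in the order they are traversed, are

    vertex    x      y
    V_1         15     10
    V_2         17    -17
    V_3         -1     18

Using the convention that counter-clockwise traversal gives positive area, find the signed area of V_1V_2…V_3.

Cross-terms: -425, 289, -280  ⇒  Σ = -416
Signed area = Σ/2 = -208 (negative ⇒ clockwise traversal).

-208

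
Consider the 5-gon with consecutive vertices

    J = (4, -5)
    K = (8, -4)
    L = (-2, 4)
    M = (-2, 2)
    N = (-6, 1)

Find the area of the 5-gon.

J→K: (4)(-4) − (8)(-5) = 24
K→L: (8)(4) − (-2)(-4) = 24
L→M: (-2)(2) − (-2)(4) = 4
M→N: (-2)(1) − (-6)(2) = 10
N→J: (-6)(-5) − (4)(1) = 26
Σ = 88
Area = |Σ|/2 = 44.

44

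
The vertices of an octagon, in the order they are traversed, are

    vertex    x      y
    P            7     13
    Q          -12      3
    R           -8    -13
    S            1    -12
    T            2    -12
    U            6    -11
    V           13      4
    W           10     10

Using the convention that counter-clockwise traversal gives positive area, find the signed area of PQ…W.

Cross-terms: 177, 180, 109, 12, 50, 167, 90, 60  ⇒  Σ = 845
Signed area = Σ/2 = 422.5 (positive ⇒ counter-clockwise traversal).

422.5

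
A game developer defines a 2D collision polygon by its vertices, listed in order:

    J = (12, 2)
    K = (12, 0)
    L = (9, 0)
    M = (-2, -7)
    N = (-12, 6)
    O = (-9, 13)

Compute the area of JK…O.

229.5

J→K: (12)(0) − (12)(2) = -24
K→L: (12)(0) − (9)(0) = 0
L→M: (9)(-7) − (-2)(0) = -63
M→N: (-2)(6) − (-12)(-7) = -96
N→O: (-12)(13) − (-9)(6) = -102
O→J: (-9)(2) − (12)(13) = -174
Σ = -459
Area = |Σ|/2 = 229.5.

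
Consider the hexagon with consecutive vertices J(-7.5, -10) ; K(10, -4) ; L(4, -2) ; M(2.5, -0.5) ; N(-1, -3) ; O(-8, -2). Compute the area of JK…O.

Apply the shoelace (surveyor's) formula: 2A = Σ (x_i·y_{i+1} − x_{i+1}·y_i), indices taken mod 6.
Cross-terms: 130, -4, 3, -8, -22, 65  ⇒  Σ = 164
Area = |Σ|/2 = 82.

82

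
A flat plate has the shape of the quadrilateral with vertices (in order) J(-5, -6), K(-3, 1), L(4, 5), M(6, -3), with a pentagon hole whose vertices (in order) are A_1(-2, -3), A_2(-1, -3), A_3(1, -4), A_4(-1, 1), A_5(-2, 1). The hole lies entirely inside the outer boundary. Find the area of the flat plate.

Outer boundary:
Apply the shoelace (surveyor's) formula: 2A = Σ (x_i·y_{i+1} − x_{i+1}·y_i), indices taken mod 4.
Cross-terms: -23, -19, -42, -51  ⇒  Σ = -135
Area = |Σ|/2 = 67.5.
Hole:
Cross-terms: 3, 7, -3, 1, 8  ⇒  Σ = 16
Area = |Σ|/2 = 8.
Net area = 67.5 − 8 = 59.5.

59.5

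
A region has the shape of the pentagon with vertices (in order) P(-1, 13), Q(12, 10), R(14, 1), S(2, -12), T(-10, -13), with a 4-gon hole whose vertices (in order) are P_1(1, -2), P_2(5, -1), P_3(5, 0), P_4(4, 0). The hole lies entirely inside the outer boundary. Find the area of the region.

Outer boundary:
Apply the shoelace (surveyor's) formula: 2A = Σ (x_i·y_{i+1} − x_{i+1}·y_i), indices taken mod 5.
Cross-terms: -166, -128, -170, -146, -143  ⇒  Σ = -753
Area = |Σ|/2 = 376.5.
Hole:
Apply Gauss's area formula: 2A = Σ (x_i·y_{i+1} − x_{i+1}·y_i), indices taken mod 4.
Σ = (9) + (5) + (0) + (-8) = 6
Area = |Σ|/2 = 3.
Net area = 376.5 − 3 = 373.5.

373.5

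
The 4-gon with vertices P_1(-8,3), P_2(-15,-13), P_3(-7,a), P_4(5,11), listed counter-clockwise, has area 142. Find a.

The doubled signed area Σ (x_i y_{i+1} − x_{i+1} y_i) is linear in a.
With a=0 it equals 84; the coefficient of a is -20 (from the two edges through P_3).
So -20·a + 84 = 2·142 = 284 ⇒ a = -10.

-10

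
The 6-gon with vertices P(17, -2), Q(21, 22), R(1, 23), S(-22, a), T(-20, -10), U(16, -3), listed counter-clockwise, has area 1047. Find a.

The doubled signed area Σ (x_i y_{i+1} − x_{i+1} y_i) is linear in a.
With a=0 it equals 1842; the coefficient of a is 21 (from the two edges through S).
So 21·a + 1842 = 2·1047 = 2094 ⇒ a = 12.

12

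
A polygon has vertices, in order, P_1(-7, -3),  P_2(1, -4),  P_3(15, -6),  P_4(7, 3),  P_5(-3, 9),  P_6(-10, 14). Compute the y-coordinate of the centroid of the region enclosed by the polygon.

131/70

Apply the surveyor's formula. First the cross-terms c_i = x_i·y_{i+1} − x_{i+1}·y_i:
  31, 54, 87, 72, 48, 128  ⇒  2A = 420, A = 210.
Then Σ (y_i + y_{i+1})·c_i = 2358, so ȳ = 2358 / (6·210) = 131/70.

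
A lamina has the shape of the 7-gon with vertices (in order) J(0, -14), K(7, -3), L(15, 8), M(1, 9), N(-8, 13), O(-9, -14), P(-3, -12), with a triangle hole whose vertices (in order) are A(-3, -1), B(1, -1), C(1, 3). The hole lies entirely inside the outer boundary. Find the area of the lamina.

Outer boundary:
Σ = (98) + (101) + (127) + (85) + (229) + (66) + (42) = 748
Area = |Σ|/2 = 374.
Hole:
Apply the shoelace (surveyor's) formula: 2A = Σ (x_i·y_{i+1} − x_{i+1}·y_i), indices taken mod 3.
A→B: (-3)(-1) − (1)(-1) = 4
B→C: (1)(3) − (1)(-1) = 4
C→A: (1)(-1) − (-3)(3) = 8
Σ = 16
Area = |Σ|/2 = 8.
Net area = 374 − 8 = 366.

366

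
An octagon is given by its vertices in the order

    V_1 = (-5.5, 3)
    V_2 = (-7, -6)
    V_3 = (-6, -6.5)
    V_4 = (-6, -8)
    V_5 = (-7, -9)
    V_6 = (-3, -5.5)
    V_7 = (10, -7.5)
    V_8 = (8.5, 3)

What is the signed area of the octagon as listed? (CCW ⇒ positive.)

147.625

Σ = (54) + (9.5) + (9) + (-2) + (11.5) + (77.5) + (93.75) + (42) = 295.25
Signed area = Σ/2 = 147.625 (positive ⇒ counter-clockwise traversal).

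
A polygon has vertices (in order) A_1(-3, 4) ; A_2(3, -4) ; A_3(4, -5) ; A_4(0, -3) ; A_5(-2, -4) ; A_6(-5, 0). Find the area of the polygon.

Cross-terms: 0, 1, -12, -6, -20, -20  ⇒  Σ = -57
Area = |Σ|/2 = 28.5.

28.5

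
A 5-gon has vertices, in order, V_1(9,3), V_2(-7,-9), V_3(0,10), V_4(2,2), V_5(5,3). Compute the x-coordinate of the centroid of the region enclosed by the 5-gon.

-67/249

Apply the shoelace (surveyor's) formula. First the cross-terms c_i = x_i·y_{i+1} − x_{i+1}·y_i:
  -60, -70, -20, -4, -12  ⇒  2A = -166, A = -83.
Then Σ (x_i + x_{i+1})·c_i = 134, so x̄ = 134 / (6·(-83)) = -67/249.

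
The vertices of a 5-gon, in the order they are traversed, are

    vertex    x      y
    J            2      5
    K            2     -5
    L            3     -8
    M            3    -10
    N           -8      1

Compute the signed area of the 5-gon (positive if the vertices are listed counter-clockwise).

-73

J→K: (2)(-5) − (2)(5) = -20
K→L: (2)(-8) − (3)(-5) = -1
L→M: (3)(-10) − (3)(-8) = -6
M→N: (3)(1) − (-8)(-10) = -77
N→J: (-8)(5) − (2)(1) = -42
Σ = -146
Signed area = Σ/2 = -73 (negative ⇒ clockwise traversal).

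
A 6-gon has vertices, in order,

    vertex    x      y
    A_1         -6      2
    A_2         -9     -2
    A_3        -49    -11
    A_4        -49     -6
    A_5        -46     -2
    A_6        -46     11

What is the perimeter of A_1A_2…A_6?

|A_1A_2| = √((-3)² + (-4)²) = √25 = 5
|A_2A_3| = √((-40)² + (-9)²) = √1681 = 41
|A_3A_4| = √((0)² + (5)²) = √25 = 5
|A_4A_5| = √((3)² + (4)²) = √25 = 5
|A_5A_6| = √((0)² + (13)²) = √169 = 13
|A_6A_1| = √((40)² + (-9)²) = √1681 = 41
Perimeter = 5 + 41 + 5 + 5 + 13 + 41 = 110.

110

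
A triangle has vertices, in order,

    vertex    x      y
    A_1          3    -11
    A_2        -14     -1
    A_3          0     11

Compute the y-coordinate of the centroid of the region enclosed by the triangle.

Apply the shoelace (surveyor's) formula. First the cross-terms c_i = x_i·y_{i+1} − x_{i+1}·y_i:
  -157, -154, -33  ⇒  2A = -344, A = -172.
Then Σ (y_i + y_{i+1})·c_i = 344, so ȳ = 344 / (6·(-172)) = -1/3.

-1/3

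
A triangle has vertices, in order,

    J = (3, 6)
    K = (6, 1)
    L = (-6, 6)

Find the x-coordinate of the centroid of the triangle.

Apply the surveyor's formula. First the cross-terms c_i = x_i·y_{i+1} − x_{i+1}·y_i:
  -33, 42, -54  ⇒  2A = -45, A = -22.5.
Then Σ (x_i + x_{i+1})·c_i = -135, so x̄ = -135 / (6·(-22.5)) = 1.

1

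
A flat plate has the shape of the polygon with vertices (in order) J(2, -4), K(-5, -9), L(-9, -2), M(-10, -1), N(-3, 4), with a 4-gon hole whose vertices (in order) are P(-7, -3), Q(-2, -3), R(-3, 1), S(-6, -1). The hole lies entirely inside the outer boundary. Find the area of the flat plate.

67.5

Outer boundary:
Apply Gauss's area formula: 2A = Σ (x_i·y_{i+1} − x_{i+1}·y_i), indices taken mod 5.
J→K: (2)(-9) − (-5)(-4) = -38
K→L: (-5)(-2) − (-9)(-9) = -71
L→M: (-9)(-1) − (-10)(-2) = -11
M→N: (-10)(4) − (-3)(-1) = -43
N→J: (-3)(-4) − (2)(4) = 4
Σ = -159
Area = |Σ|/2 = 79.5.
Hole:
Σ = (15) + (-11) + (9) + (11) = 24
Area = |Σ|/2 = 12.
Net area = 79.5 − 12 = 67.5.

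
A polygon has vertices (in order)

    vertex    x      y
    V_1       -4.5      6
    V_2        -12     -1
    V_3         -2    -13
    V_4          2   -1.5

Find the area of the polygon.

132.375

Apply the shoelace formula: 2A = Σ (x_i·y_{i+1} − x_{i+1}·y_i), indices taken mod 4.
Cross-terms: 76.5, 154, 29, 5.25  ⇒  Σ = 264.75
Area = |Σ|/2 = 132.375.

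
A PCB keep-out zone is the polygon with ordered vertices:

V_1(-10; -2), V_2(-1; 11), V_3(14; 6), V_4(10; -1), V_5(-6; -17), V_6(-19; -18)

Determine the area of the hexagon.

Apply Gauss's area formula: 2A = Σ (x_i·y_{i+1} − x_{i+1}·y_i), indices taken mod 6.
Σ = (-112) + (-160) + (-74) + (-176) + (-215) + (-142) = -879
Area = |Σ|/2 = 439.5.

439.5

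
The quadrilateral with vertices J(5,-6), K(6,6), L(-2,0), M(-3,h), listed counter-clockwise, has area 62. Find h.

-4

Write out the shoelace sum; only the two edges meeting at M involve h:
2·Area = [((-2)·h − (-3)·0) + ((-3)·(-6) − 5·h)] + 78
       = -7·h + 96 = 124
⇒ h = -4.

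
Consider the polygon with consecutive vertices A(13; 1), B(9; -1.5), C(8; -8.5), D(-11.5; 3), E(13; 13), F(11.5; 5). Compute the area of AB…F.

Σ = (-28.5) + (-64.5) + (-73.75) + (-188.5) + (-84.5) + (-53.5) = -493.25
Area = |Σ|/2 = 246.625.

246.625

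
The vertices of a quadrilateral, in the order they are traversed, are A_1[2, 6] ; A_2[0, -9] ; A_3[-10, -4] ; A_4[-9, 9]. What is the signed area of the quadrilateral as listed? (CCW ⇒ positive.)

Σ = (-18) + (-90) + (-126) + (-72) = -306
Signed area = Σ/2 = -153 (negative ⇒ clockwise traversal).

-153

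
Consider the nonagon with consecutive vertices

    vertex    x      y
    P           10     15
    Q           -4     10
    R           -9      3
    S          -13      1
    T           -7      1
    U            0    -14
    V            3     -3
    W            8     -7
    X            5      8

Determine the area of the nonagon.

249.5

Apply the surveyor's formula: 2A = Σ (x_i·y_{i+1} − x_{i+1}·y_i), indices taken mod 9.
Σ = (160) + (78) + (30) + (-6) + (98) + (42) + (3) + (99) + (-5) = 499
Area = |Σ|/2 = 249.5.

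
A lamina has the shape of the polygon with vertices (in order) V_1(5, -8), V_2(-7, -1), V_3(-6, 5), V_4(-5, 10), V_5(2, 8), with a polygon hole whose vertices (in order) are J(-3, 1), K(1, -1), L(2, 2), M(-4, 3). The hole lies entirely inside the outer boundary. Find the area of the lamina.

Outer boundary:
Apply the shoelace (surveyor's) formula: 2A = Σ (x_i·y_{i+1} − x_{i+1}·y_i), indices taken mod 5.
Σ = (-61) + (-41) + (-35) + (-60) + (-56) = -253
Area = |Σ|/2 = 126.5.
Hole:
Σ = (2) + (4) + (14) + (5) = 25
Area = |Σ|/2 = 12.5.
Net area = 126.5 − 12.5 = 114.

114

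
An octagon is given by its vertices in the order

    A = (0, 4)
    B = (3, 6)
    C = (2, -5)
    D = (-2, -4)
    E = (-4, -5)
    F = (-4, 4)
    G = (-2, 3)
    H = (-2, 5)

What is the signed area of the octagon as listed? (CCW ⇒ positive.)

Σ = (-12) + (-27) + (-18) + (-6) + (-36) + (-4) + (-4) + (-8) = -115
Signed area = Σ/2 = -57.5 (negative ⇒ clockwise traversal).

-57.5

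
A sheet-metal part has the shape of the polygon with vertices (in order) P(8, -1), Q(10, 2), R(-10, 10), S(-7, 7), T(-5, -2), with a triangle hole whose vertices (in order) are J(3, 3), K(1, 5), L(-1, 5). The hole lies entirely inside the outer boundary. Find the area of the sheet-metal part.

106

Outer boundary:
Σ = (26) + (120) + (0) + (49) + (21) = 216
Area = |Σ|/2 = 108.
Hole:
Apply the shoelace (surveyor's) formula: 2A = Σ (x_i·y_{i+1} − x_{i+1}·y_i), indices taken mod 3.
Cross-terms: 12, 10, -18  ⇒  Σ = 4
Area = |Σ|/2 = 2.
Net area = 108 − 2 = 106.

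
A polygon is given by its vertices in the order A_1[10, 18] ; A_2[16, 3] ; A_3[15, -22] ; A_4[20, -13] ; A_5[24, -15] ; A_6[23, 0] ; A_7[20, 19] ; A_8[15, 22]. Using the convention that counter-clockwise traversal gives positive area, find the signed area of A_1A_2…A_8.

294.5

A_1→A_2: (10)(3) − (16)(18) = -258
A_2→A_3: (16)(-22) − (15)(3) = -397
A_3→A_4: (15)(-13) − (20)(-22) = 245
A_4→A_5: (20)(-15) − (24)(-13) = 12
A_5→A_6: (24)(0) − (23)(-15) = 345
A_6→A_7: (23)(19) − (20)(0) = 437
A_7→A_8: (20)(22) − (15)(19) = 155
A_8→A_1: (15)(18) − (10)(22) = 50
Σ = 589
Signed area = Σ/2 = 294.5 (positive ⇒ counter-clockwise traversal).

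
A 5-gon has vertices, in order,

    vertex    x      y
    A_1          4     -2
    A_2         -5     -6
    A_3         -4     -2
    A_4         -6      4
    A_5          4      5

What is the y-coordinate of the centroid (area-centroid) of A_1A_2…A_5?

Apply the shoelace formula. First the cross-terms c_i = x_i·y_{i+1} − x_{i+1}·y_i:
  -34, -14, -28, -46, -28  ⇒  2A = -150, A = -75.
Then Σ (y_i + y_{i+1})·c_i = -170, so ȳ = -170 / (6·(-75)) = 17/45.

17/45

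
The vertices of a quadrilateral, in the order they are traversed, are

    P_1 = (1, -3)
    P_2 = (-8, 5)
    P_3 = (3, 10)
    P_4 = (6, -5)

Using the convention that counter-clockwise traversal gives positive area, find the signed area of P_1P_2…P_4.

Apply Gauss's area formula: 2A = Σ (x_i·y_{i+1} − x_{i+1}·y_i), indices taken mod 4.
Cross-terms: -19, -95, -75, -13  ⇒  Σ = -202
Signed area = Σ/2 = -101 (negative ⇒ clockwise traversal).

-101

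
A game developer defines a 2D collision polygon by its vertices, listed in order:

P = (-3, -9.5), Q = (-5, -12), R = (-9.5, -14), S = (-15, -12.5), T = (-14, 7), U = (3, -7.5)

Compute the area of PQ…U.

196.875

P→Q: (-3)(-12) − (-5)(-9.5) = -11.5
Q→R: (-5)(-14) − (-9.5)(-12) = -44
R→S: (-9.5)(-12.5) − (-15)(-14) = -91.25
S→T: (-15)(7) − (-14)(-12.5) = -280
T→U: (-14)(-7.5) − (3)(7) = 84
U→P: (3)(-9.5) − (-3)(-7.5) = -51
Σ = -393.75
Area = |Σ|/2 = 196.875.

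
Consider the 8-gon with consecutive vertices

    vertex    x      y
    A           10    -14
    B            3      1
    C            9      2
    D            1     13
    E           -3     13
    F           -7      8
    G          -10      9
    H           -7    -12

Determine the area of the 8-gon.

350.5

Apply the shoelace formula: 2A = Σ (x_i·y_{i+1} − x_{i+1}·y_i), indices taken mod 8.
Σ = (52) + (-3) + (115) + (52) + (67) + (17) + (183) + (218) = 701
Area = |Σ|/2 = 350.5.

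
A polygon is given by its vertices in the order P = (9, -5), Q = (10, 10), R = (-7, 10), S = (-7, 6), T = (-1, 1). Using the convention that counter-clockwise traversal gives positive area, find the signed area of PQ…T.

Apply the surveyor's formula: 2A = Σ (x_i·y_{i+1} − x_{i+1}·y_i), indices taken mod 5.
Σ = (140) + (170) + (28) + (-1) + (-4) = 333
Signed area = Σ/2 = 166.5 (positive ⇒ counter-clockwise traversal).

166.5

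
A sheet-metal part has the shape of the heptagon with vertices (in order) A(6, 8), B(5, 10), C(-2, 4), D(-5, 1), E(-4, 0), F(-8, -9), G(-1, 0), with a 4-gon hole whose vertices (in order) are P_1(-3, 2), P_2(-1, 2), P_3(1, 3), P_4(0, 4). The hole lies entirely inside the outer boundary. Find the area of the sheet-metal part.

47

Outer boundary:
Apply the shoelace (surveyor's) formula: 2A = Σ (x_i·y_{i+1} − x_{i+1}·y_i), indices taken mod 7.
Σ = (20) + (40) + (18) + (4) + (36) + (-9) + (-8) = 101
Area = |Σ|/2 = 50.5.
Hole:
Apply the shoelace (surveyor's) formula: 2A = Σ (x_i·y_{i+1} − x_{i+1}·y_i), indices taken mod 4.
Cross-terms: -4, -5, 4, 12  ⇒  Σ = 7
Area = |Σ|/2 = 3.5.
Net area = 50.5 − 3.5 = 47.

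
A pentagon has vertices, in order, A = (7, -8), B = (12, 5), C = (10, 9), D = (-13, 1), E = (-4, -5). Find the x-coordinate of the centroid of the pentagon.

201/113

Apply the shoelace (surveyor's) formula. First the cross-terms c_i = x_i·y_{i+1} − x_{i+1}·y_i:
  131, 58, 127, 69, 67  ⇒  2A = 452, A = 226.
Then Σ (x_i + x_{i+1})·c_i = 2412, so x̄ = 2412 / (6·226) = 201/113.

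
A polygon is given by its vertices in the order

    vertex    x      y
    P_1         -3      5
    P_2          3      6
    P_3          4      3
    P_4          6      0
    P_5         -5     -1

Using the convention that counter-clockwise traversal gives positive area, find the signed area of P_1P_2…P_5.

Apply the shoelace formula: 2A = Σ (x_i·y_{i+1} − x_{i+1}·y_i), indices taken mod 5.
Σ = (-33) + (-15) + (-18) + (-6) + (-28) = -100
Signed area = Σ/2 = -50 (negative ⇒ clockwise traversal).

-50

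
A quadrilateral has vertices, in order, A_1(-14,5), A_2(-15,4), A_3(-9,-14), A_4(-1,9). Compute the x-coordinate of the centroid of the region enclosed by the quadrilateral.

-2440/291

Apply the shoelace formula. First the cross-terms c_i = x_i·y_{i+1} − x_{i+1}·y_i:
  19, 246, -95, 121  ⇒  2A = 291, A = 145.5.
Then Σ (x_i + x_{i+1})·c_i = -7320, so x̄ = -7320 / (6·145.5) = -2440/291.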